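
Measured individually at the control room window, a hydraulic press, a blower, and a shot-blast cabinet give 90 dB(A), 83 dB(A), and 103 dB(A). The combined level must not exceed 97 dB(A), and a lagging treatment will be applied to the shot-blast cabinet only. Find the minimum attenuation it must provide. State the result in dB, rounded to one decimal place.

7.2 dB

Everything except the shot-blast cabinet sums to 10^(90/10) + 10^(83/10) = 1.200e+09 in linear terms, 90.79 dB(A).
To meet 97 dB(A) overall, the treated shot-blast cabinet may contribute at most 10^(97/10) − 1.200e+09 = 3.812e+09, i.e. 95.81 dB(A).
Required insertion loss = 103 − 95.81 = 7.19 dB.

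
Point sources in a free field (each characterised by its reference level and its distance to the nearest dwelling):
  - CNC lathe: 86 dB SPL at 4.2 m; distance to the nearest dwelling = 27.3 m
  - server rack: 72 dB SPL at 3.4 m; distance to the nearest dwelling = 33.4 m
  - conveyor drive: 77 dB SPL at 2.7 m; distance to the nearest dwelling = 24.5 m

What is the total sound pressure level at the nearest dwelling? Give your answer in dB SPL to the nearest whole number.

70 dB SPL

Propagate each source to the receiver with L = L_ref − 20·log₁₀(r/r_ref), then add intensities.
CNC lathe: 86 − 20·log₁₀(27.3/4.2) = 86 − 16.26 = 69.74 dB SPL.
server rack: 72 − 20·log₁₀(33.4/3.4) = 72 − 19.85 = 52.15 dB SPL.
conveyor drive: 77 − 20·log₁₀(24.5/2.7) = 77 − 19.16 = 57.84 dB SPL.
Σ 10^(L/10) = 1.020e+07 → L_total = 10·log₁₀(1.020e+07) = 70.08 dB SPL.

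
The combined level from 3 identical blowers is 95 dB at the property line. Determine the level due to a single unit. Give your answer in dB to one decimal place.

Dividing the total intensity by 3 lowers the level by 10·log₁₀ 3 = 4.771 dB: L₁ = 95 − 4.771.

90.2 dB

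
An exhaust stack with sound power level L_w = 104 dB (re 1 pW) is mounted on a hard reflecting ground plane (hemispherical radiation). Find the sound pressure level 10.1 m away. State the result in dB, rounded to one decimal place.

Free-field hemispherical radiation: L_p = L_w − 10·log₁₀(2π·r²), r = 10.1 m.
2π·r² = 640.9 m², 10·log₁₀ of that is 28.068 dB.
L_p = 104 − 28.068 = 75.93 dB.

75.9 dB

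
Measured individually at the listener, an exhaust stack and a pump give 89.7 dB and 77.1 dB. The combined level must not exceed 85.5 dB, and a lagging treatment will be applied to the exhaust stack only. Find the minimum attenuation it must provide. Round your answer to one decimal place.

4.9 dB

Fixed contribution from the other source: Σ 10^(L/10) = 10^(77.1/10) = 5.129e+07 (77.10 dB).
The limit corresponds to 10^(85.5/10) = 3.548e+08; subtracting the fixed part leaves 3.035e+08 for the exhaust stack, i.e. 84.82 dB.
Required insertion loss = 89.7 − 84.82 = 4.88 dB.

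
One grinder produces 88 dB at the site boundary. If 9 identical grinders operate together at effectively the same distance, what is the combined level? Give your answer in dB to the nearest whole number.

98 dB

With 9 equal, uncorrelated contributions the intensity is 9× that of one unit, giving a rise of 10·log₁₀ 9.
L_total = 88 + 10·log₁₀(9) = 88 + 9.542 = 97.54 dB.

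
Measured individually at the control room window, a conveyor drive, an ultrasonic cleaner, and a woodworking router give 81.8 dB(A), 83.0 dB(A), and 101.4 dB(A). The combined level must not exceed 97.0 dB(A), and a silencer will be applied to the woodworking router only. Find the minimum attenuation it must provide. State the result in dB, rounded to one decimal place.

The untreated sources together contribute 10^(81.8/10) + 10^(83.0/10) = 3.509e+08, i.e. 85.45 dB(A).
The limit corresponds to 10^(97.0/10) = 5.012e+09; subtracting the fixed part leaves 4.661e+09 for the woodworking router, i.e. 96.68 dB(A).
So the woodworking router must be reduced from 101.4 to 96.68 dB(A): IL = 4.72 dB.

4.7 dB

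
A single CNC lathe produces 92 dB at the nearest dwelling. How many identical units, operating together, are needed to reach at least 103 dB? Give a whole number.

13

The shortfall is 103 − 92 = 11.0 dB, and N units add 10·log₁₀ N, so need 10·log₁₀ N ≥ 11.0.
N ≥ 10^(11.0/10) = 12.589, so N = 13.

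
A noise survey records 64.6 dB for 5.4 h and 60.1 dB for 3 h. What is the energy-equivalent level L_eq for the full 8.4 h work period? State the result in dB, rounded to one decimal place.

63.5 dB

Weight each interval's intensity by its duration and average over T = 8.4 h:
Σ tᵢ·10^(Lᵢ/10) = 5.4·10^(64.6/10) + 3·10^(60.1/10) = 1.864e+07.
L_eq = 10·log₁₀(1.864e+07/8.4) = 63.46 dB.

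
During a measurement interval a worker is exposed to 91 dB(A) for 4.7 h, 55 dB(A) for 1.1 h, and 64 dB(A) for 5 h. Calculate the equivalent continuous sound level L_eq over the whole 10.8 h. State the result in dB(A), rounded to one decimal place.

87.4 dB(A)

L_eq = 10·log₁₀[(1/T)·Σ tᵢ·10^(Lᵢ/10)] with T = 10.8 h.
Σ tᵢ·10^(Lᵢ/10) = 4.7·10^(91/10) + 1.1·10^(55/10) + 5·10^(64/10) = 5.930e+09.
L_eq = 10·log₁₀(5.930e+09/10.8) = 87.40 dB(A).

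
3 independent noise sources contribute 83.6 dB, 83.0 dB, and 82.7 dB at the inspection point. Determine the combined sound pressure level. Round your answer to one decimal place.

For uncorrelated sources the intensities add, so convert each level to linear form, sum, and take 10·log₁₀ of the total.
Σ 10^(L/10) = 10^(83.6/10) + 10^(83.0/10) + 10^(82.7/10) = 6.148e+08.
L_total = 10·log₁₀(6.148e+08) = 87.89 dB.

87.9 dB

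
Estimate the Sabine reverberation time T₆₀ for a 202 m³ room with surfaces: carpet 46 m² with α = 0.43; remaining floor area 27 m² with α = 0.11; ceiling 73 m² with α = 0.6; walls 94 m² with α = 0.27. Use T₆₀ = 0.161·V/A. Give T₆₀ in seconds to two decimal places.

Total absorption A = 46·0.43 + 27·0.11 + 73·0.6 + 94·0.27 = 91.93 m² sabins.
T₆₀ = 0.161·V/A = 0.161·202/91.93 = 0.354 s.

0.35 s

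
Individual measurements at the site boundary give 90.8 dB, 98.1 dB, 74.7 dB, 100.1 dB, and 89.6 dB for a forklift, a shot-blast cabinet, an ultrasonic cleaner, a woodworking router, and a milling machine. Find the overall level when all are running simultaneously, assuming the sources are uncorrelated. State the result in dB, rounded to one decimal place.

102.7 dB

For uncorrelated sources the intensities add, so convert each level to linear form, sum, and take 10·log₁₀ of the total.
Σ 10^(L/10) = 10^(90.8/10) + 10^(98.1/10) + 10^(74.7/10) + 10^(100.1/10) + 10^(89.6/10) = 1.883e+10.
L_total = 10·log₁₀(1.883e+10) = 102.75 dB.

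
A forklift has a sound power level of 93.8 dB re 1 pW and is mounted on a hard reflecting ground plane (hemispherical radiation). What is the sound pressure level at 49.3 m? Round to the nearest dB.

52 dB

L_p = L_w − 10·log₁₀(2π·r²) with r = 49.3 m.
2π·r² = 1.527e+04 m², 10·log₁₀ of that is 41.839 dB.
L_p = 93.8 − 41.839 = 51.96 dB.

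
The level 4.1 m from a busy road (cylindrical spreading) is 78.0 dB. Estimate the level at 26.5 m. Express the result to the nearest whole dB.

70 dB

For a line source, L₂ = L₁ − 10·log₁₀(r₂/r₁).
L₂ = 78.0 − 10·log₁₀(26.5/4.1) = 78.0 − 8.105 = 69.90 dB.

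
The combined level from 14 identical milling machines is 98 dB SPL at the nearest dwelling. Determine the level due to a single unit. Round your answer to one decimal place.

86.5 dB SPL

Dividing the total intensity by 14 lowers the level by 10·log₁₀ 14 = 11.461 dB: L₁ = 98 − 11.461.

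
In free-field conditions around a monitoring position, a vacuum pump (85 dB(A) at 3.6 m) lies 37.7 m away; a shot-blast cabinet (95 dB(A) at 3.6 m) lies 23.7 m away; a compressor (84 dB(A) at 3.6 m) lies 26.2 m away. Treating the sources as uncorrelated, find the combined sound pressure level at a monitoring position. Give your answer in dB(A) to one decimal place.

79.1 dB(A)

Propagate each source to the receiver with L = L_ref − 20·log₁₀(r/r_ref), then add intensities.
vacuum pump: 85 − 20·log₁₀(37.7/3.6) = 85 − 20.40 = 64.60 dB(A).
shot-blast cabinet: 95 − 20·log₁₀(23.7/3.6) = 95 − 16.37 = 78.63 dB(A).
compressor: 84 − 20·log₁₀(26.2/3.6) = 84 − 17.24 = 66.76 dB(A).
Σ 10^(L/10) = 8.059e+07 → L_total = 10·log₁₀(8.059e+07) = 79.06 dB(A).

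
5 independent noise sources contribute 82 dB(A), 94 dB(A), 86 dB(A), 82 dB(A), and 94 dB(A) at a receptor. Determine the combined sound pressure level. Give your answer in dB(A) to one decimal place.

97.6 dB(A)

Incoherent sources combine by intensity addition: L_total = 10·log₁₀(Σ 10^(L_i/10)).
Σ 10^(L/10) = 10^(82/10) + 10^(94/10) + 10^(86/10) + 10^(82/10) + 10^(94/10) = 5.739e+09.
L_total = 10·log₁₀(5.739e+09) = 97.59 dB(A).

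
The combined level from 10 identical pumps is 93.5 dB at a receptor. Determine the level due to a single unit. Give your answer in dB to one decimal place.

For N identical incoherent sources L_total = L₁ + 10·log₁₀ N, so L₁ = 93.5 − 10·log₁₀(10) = 93.5 − 10.000.

83.5 dB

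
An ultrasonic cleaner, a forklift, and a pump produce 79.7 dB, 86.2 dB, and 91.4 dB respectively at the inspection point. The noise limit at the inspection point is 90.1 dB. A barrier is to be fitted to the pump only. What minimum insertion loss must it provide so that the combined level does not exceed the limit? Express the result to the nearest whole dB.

The untreated sources together contribute 10^(79.7/10) + 10^(86.2/10) = 5.102e+08, i.e. 87.08 dB.
To meet 90.1 dB overall, the treated pump may contribute at most 10^(90.1/10) − 5.102e+08 = 5.131e+08, i.e. 87.10 dB.
Required insertion loss = 91.4 − 87.10 = 4.30 dB.

4 dB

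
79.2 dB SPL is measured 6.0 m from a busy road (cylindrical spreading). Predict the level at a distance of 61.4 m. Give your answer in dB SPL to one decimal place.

Cylindrical spreading from a line source gives a 10·log₁₀(r₂/r₁) drop.
L₂ = 79.2 − 10·log₁₀(61.4/6.0) = 79.2 − 10.100 = 69.10 dB SPL.

69.1 dB SPL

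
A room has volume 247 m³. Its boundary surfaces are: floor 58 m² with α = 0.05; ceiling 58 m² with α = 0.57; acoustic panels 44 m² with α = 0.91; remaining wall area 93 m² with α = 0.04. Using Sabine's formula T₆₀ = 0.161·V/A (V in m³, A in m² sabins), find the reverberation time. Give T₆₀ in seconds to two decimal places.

Summing Sᵢαᵢ: 58·0.05 + 58·0.57 + 44·0.91 + 93·0.04 = 79.72 m².
T₆₀ = 0.161 × 247 / 79.72 = 0.499 s.

0.50 s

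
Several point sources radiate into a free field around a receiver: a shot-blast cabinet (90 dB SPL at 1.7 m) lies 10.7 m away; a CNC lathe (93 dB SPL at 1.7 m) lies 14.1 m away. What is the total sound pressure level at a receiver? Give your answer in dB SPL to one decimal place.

Propagate each source to the receiver with L = L_ref − 20·log₁₀(r/r_ref), then add intensities.
shot-blast cabinet: 90 − 20·log₁₀(10.7/1.7) = 90 − 15.98 = 74.02 dB SPL.
CNC lathe: 93 − 20·log₁₀(14.1/1.7) = 93 − 18.38 = 74.62 dB SPL.
Σ 10^(L/10) = 5.425e+07 → L_total = 10·log₁₀(5.425e+07) = 77.34 dB SPL.

77.3 dB SPL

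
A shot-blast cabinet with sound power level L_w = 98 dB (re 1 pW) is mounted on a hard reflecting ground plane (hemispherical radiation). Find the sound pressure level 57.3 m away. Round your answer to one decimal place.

Free-field hemispherical radiation: L_p = L_w − 10·log₁₀(2π·r²), r = 57.3 m.
2π·r² = 2.063e+04 m², 10·log₁₀ of that is 43.145 dB.
L_p = 98 − 43.145 = 54.86 dB.

54.9 dB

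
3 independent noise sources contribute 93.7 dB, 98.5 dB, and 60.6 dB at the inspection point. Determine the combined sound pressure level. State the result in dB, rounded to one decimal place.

99.7 dB

Incoherent sources combine by intensity addition: L_total = 10·log₁₀(Σ 10^(L_i/10)).
Σ 10^(L/10) = 10^(93.7/10) + 10^(98.5/10) + 10^(60.6/10) = 9.425e+09.
L_total = 10·log₁₀(9.425e+09) = 99.74 dB.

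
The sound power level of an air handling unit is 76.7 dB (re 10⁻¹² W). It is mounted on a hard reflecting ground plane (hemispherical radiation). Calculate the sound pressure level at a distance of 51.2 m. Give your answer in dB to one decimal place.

34.5 dB

The power spreads over a hemisphere of area 2π·r², so L_p = L_w − 10·log₁₀(2π·r²).
2π·r² = 1.647e+04 m², 10·log₁₀ of that is 42.167 dB.
L_p = 76.7 − 42.167 = 34.53 dB.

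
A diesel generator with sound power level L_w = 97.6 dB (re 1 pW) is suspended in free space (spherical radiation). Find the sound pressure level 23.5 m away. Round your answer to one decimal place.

59.2 dB

L_p = L_w − 10·log₁₀(4π·r²) with r = 23.5 m.
4π·r² = 6940 m², 10·log₁₀ of that is 38.413 dB.
L_p = 97.6 − 38.413 = 59.19 dB.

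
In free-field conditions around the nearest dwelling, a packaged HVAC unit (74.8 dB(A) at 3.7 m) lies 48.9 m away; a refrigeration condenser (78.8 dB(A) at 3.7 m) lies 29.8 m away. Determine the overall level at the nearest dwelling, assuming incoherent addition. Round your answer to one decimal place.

61.3 dB(A)

Apply inverse-square spreading to bring every level to the receiver, then sum 10^(L/10).
packaged HVAC unit: 74.8 − 20·log₁₀(48.9/3.7) = 74.8 − 22.42 = 52.38 dB(A).
refrigeration condenser: 78.8 − 20·log₁₀(29.8/3.7) = 78.8 − 18.12 = 60.68 dB(A).
Σ 10^(L/10) = 1.342e+06 → L_total = 10·log₁₀(1.342e+06) = 61.28 dB(A).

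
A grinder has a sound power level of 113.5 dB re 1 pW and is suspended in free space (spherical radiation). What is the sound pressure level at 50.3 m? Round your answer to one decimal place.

The power spreads over a sphere of area 4π·r², so L_p = L_w − 10·log₁₀(4π·r²).
4π·r² = 3.179e+04 m², 10·log₁₀ of that is 45.023 dB.
L_p = 113.5 − 45.023 = 68.48 dB.

68.5 dB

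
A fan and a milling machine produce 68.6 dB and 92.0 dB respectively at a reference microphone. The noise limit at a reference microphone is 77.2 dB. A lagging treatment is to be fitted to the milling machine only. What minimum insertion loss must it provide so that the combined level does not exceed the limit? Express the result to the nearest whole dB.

Fixed contribution from the other source: Σ 10^(L/10) = 10^(68.6/10) = 7.244e+06 (68.60 dB).
The limit corresponds to 10^(77.2/10) = 5.248e+07; subtracting the fixed part leaves 4.524e+07 for the milling machine, i.e. 76.55 dB.
Required insertion loss = 92.0 − 76.55 = 15.45 dB.

15 dB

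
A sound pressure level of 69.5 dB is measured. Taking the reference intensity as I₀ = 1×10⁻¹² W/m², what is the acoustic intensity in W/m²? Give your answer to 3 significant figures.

I/I₀ = 10^(69.5/10) = 8.913e+06, so I = 8.913e+06 × 10⁻¹² W/m².

8.91e-06 W/m²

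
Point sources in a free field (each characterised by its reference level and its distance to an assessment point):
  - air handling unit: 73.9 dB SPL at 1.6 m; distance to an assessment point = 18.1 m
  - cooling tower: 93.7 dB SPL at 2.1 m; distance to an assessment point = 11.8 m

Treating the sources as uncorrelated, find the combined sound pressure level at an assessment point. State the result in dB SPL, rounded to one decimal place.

Apply inverse-square spreading to bring every level to the receiver, then sum 10^(L/10).
air handling unit: 73.9 − 20·log₁₀(18.1/1.6) = 73.9 − 21.07 = 52.83 dB SPL.
cooling tower: 93.7 − 20·log₁₀(11.8/2.1) = 93.7 − 14.99 = 78.71 dB SPL.
Σ 10^(L/10) = 7.444e+07 → L_total = 10·log₁₀(7.444e+07) = 78.72 dB SPL.

78.7 dB SPL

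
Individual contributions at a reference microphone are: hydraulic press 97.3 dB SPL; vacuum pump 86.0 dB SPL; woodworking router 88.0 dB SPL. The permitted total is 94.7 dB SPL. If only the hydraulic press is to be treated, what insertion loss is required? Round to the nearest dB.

Everything except the hydraulic press sums to 10^(86.0/10) + 10^(88.0/10) = 1.029e+09 in linear terms, 90.12 dB SPL.
To meet 94.7 dB SPL overall, the treated hydraulic press may contribute at most 10^(94.7/10) − 1.029e+09 = 1.922e+09, i.e. 92.84 dB SPL.
Required insertion loss = 97.3 − 92.84 = 4.46 dB.

4 dB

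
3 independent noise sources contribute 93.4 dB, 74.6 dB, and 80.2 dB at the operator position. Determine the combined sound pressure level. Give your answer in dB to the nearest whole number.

94 dB

For uncorrelated sources the intensities add, so convert each level to linear form, sum, and take 10·log₁₀ of the total.
Σ 10^(L/10) = 10^(93.4/10) + 10^(74.6/10) + 10^(80.2/10) = 2.321e+09.
L_total = 10·log₁₀(2.321e+09) = 93.66 dB.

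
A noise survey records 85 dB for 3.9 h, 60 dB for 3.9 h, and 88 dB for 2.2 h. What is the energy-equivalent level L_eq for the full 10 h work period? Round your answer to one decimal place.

Weight each interval's intensity by its duration and average over T = 10 h:
Σ tᵢ·10^(Lᵢ/10) = 3.9·10^(85/10) + 3.9·10^(60/10) + 2.2·10^(88/10) = 2.625e+09.
L_eq = 10·log₁₀(2.625e+09/10) = 84.19 dB.

84.2 dB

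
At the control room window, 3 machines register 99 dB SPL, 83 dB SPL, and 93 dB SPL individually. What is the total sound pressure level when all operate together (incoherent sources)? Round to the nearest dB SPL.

For uncorrelated sources the intensities add, so convert each level to linear form, sum, and take 10·log₁₀ of the total.
Σ 10^(L/10) = 10^(99/10) + 10^(83/10) + 10^(93/10) = 1.014e+10.
L_total = 10·log₁₀(1.014e+10) = 100.06 dB SPL.

100 dB SPL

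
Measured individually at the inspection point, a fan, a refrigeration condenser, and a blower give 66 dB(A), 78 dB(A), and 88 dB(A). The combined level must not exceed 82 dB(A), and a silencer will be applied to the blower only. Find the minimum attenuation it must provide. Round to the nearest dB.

8 dB

Fixed contribution from the other sources: Σ 10^(L/10) = 10^(66/10) + 10^(78/10) = 6.708e+07 (78.27 dB(A)).
The limit corresponds to 10^(82/10) = 1.585e+08; subtracting the fixed part leaves 9.141e+07 for the blower, i.e. 79.61 dB(A).
So the blower must be reduced from 88 to 79.61 dB(A): IL = 8.39 dB.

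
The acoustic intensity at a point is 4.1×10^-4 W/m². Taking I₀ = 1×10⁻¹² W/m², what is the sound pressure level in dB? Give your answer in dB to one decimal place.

86.1 dB

I/I₀ = 4.1×10^-4/10⁻¹² = 4.1×10^8, and L = 10·log₁₀(I/I₀).
L = 10·(0.6128 + 8) = 86.13 dB.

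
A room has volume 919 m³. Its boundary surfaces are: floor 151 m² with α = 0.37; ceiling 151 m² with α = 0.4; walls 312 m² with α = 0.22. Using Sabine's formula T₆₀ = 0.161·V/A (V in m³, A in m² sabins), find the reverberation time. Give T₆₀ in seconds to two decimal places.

A = Σ Sᵢαᵢ = 151·0.37 + 151·0.4 + 312·0.22 = 184.91 m².
T₆₀ = 0.161·V/A = 0.161·919/184.91 = 0.800 s.

0.80 s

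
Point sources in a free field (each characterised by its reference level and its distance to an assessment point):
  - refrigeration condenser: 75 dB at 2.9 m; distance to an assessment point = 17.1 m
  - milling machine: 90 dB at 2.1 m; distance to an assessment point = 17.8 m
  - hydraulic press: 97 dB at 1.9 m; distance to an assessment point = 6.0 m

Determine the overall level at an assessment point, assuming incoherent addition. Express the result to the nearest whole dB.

Apply inverse-square spreading to bring every level to the receiver, then sum 10^(L/10).
refrigeration condenser: 75 − 20·log₁₀(17.1/2.9) = 75 − 15.41 = 59.59 dB.
milling machine: 90 − 20·log₁₀(17.8/2.1) = 90 − 18.56 = 71.44 dB.
hydraulic press: 97 − 20·log₁₀(6.0/1.9) = 97 − 9.99 = 87.01 dB.
Σ 10^(L/10) = 5.174e+08 → L_total = 10·log₁₀(5.174e+08) = 87.14 dB.

87 dB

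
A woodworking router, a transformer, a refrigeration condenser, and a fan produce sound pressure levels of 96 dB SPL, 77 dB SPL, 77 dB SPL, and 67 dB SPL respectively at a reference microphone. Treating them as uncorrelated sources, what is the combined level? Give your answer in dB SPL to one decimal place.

96.1 dB SPL

For uncorrelated sources the intensities add, so convert each level to linear form, sum, and take 10·log₁₀ of the total.
Σ 10^(L/10) = 10^(96/10) + 10^(77/10) + 10^(77/10) + 10^(67/10) = 4.086e+09.
L_total = 10·log₁₀(4.086e+09) = 96.11 dB SPL.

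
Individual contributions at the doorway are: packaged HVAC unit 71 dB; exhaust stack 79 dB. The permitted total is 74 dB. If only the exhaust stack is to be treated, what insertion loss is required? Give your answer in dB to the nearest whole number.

8 dB

The untreated sources together contribute 10^(71/10) = 1.259e+07, i.e. 71.00 dB.
The limit corresponds to 10^(74/10) = 2.512e+07; subtracting the fixed part leaves 1.253e+07 for the exhaust stack, i.e. 70.98 dB.
Required insertion loss = 79 − 70.98 = 8.02 dB.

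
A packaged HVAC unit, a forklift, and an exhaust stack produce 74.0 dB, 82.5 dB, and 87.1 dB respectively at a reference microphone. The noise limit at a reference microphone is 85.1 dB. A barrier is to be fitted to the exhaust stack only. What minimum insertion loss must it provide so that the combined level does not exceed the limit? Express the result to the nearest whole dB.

Fixed contribution from the other sources: Σ 10^(L/10) = 10^(74.0/10) + 10^(82.5/10) = 2.029e+08 (83.07 dB).
The limit corresponds to 10^(85.1/10) = 3.236e+08; subtracting the fixed part leaves 1.206e+08 for the exhaust stack, i.e. 80.82 dB.
So the exhaust stack must be reduced from 87.1 to 80.82 dB: IL = 6.28 dB.

6 dB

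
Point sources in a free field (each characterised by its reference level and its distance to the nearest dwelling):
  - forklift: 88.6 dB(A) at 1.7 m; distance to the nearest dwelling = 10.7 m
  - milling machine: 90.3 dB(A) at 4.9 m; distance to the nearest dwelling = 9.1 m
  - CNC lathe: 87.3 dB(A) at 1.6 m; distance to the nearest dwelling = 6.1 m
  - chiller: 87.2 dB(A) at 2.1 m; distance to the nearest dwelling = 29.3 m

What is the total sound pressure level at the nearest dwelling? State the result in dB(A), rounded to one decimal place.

85.7 dB(A)

First find each source's level at the receiver (point-source: −20·log₁₀(r/r_ref)), then combine on an intensity basis.
forklift: 88.6 − 20·log₁₀(10.7/1.7) = 88.6 − 15.98 = 72.62 dB(A).
milling machine: 90.3 − 20·log₁₀(9.1/4.9) = 90.3 − 5.38 = 84.92 dB(A).
CNC lathe: 87.3 − 20·log₁₀(6.1/1.6) = 87.3 − 11.62 = 75.68 dB(A).
chiller: 87.2 − 20·log₁₀(29.3/2.1) = 87.2 − 22.89 = 64.31 dB(A).
Σ 10^(L/10) = 3.686e+08 → L_total = 10·log₁₀(3.686e+08) = 85.67 dB(A).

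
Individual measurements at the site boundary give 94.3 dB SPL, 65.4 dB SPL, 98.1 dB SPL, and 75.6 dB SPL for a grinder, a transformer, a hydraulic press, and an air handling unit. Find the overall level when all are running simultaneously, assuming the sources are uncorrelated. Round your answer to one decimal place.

Incoherent sources combine by intensity addition: L_total = 10·log₁₀(Σ 10^(L_i/10)).
Σ 10^(L/10) = 10^(94.3/10) + 10^(65.4/10) + 10^(98.1/10) + 10^(75.6/10) = 9.188e+09.
L_total = 10·log₁₀(9.188e+09) = 99.63 dB SPL.

99.6 dB SPL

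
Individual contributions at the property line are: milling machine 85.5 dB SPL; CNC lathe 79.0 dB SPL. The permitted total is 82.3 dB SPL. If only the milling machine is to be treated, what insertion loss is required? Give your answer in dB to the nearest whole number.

Fixed contribution from the other source: Σ 10^(L/10) = 10^(79.0/10) = 7.943e+07 (79.00 dB SPL).
To meet 82.3 dB SPL overall, the treated milling machine may contribute at most 10^(82.3/10) − 7.943e+07 = 9.039e+07, i.e. 79.56 dB SPL.
So the milling machine must be reduced from 85.5 to 79.56 dB SPL: IL = 5.94 dB.

6 dB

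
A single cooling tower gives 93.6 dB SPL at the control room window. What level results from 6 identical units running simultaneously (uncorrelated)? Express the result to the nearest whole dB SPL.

101 dB SPL

L_total = L₁ + 10·log₁₀ N for N identical incoherent sources.
L_total = 93.6 + 10·log₁₀(6) = 93.6 + 7.782 = 101.38 dB SPL.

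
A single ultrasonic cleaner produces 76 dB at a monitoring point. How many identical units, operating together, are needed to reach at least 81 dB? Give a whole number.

Need L₁ + 10·log₁₀ N ≥ 81, i.e. log₁₀ N ≥ 0.50.
N ≥ 10^(5.0/10) = 3.162, so N = 4.

4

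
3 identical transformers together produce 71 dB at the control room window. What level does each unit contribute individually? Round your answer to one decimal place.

66.2 dB

3 equal contributions raise the level by 10·log₁₀ 3 = 4.771 dB, so each unit alone gives 71 − 4.771.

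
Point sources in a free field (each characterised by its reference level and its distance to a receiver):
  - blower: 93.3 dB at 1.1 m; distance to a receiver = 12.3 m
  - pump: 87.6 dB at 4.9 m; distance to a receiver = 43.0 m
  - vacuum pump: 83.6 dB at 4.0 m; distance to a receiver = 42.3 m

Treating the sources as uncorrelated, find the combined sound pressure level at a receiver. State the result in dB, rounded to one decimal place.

74.3 dB

Apply inverse-square spreading to bring every level to the receiver, then sum 10^(L/10).
blower: 93.3 − 20·log₁₀(12.3/1.1) = 93.3 − 20.97 = 72.33 dB.
pump: 87.6 − 20·log₁₀(43.0/4.9) = 87.6 − 18.87 = 68.73 dB.
vacuum pump: 83.6 − 20·log₁₀(42.3/4.0) = 83.6 − 20.49 = 63.11 dB.
Σ 10^(L/10) = 2.662e+07 → L_total = 10·log₁₀(2.662e+07) = 74.25 dB.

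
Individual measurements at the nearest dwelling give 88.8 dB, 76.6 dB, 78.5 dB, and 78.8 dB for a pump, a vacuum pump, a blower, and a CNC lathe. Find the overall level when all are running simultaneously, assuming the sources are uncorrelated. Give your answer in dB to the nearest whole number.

For uncorrelated sources the intensities add, so convert each level to linear form, sum, and take 10·log₁₀ of the total.
Σ 10^(L/10) = 10^(88.8/10) + 10^(76.6/10) + 10^(78.5/10) + 10^(78.8/10) = 9.509e+08.
L_total = 10·log₁₀(9.509e+08) = 89.78 dB.

90 dB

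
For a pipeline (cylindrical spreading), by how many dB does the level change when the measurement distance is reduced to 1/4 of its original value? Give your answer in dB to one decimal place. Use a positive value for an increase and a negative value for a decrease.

+6.0 dB

With cylindrical spreading the level changes by −10·log₁₀(r₂/r₁).
ΔL = −10·log₁₀(0.25) = +6.02 dB.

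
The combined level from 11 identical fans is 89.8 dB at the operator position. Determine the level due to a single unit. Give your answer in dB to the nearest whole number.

11 equal contributions raise the level by 10·log₁₀ 11 = 10.414 dB, so each unit alone gives 89.8 − 10.414.

79 dB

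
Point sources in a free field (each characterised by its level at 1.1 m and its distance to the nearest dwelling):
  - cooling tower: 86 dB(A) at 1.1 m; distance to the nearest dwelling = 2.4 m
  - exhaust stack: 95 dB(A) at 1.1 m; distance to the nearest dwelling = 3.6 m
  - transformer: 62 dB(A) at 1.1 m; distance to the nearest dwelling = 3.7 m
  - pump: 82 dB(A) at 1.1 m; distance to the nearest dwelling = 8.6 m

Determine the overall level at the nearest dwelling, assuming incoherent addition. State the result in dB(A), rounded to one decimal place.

85.8 dB(A)

Apply inverse-square spreading to bring every level to the receiver, then sum 10^(L/10).
cooling tower: 86 − 20·log₁₀(2.4/1.1) = 86 − 6.78 = 79.22 dB(A).
exhaust stack: 95 − 20·log₁₀(3.6/1.1) = 95 − 10.30 = 84.70 dB(A).
transformer: 62 − 20·log₁₀(3.7/1.1) = 62 − 10.54 = 51.46 dB(A).
pump: 82 − 20·log₁₀(8.6/1.1) = 82 − 17.86 = 64.14 dB(A).
Σ 10^(L/10) = 3.816e+08 → L_total = 10·log₁₀(3.816e+08) = 85.82 dB(A).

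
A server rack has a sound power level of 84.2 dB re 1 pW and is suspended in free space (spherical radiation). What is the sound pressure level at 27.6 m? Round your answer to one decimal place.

L_p = L_w − 10·log₁₀(4π·r²) with r = 27.6 m.
4π·r² = 9573 m², 10·log₁₀ of that is 39.810 dB.
L_p = 84.2 − 39.810 = 44.39 dB.

44.4 dB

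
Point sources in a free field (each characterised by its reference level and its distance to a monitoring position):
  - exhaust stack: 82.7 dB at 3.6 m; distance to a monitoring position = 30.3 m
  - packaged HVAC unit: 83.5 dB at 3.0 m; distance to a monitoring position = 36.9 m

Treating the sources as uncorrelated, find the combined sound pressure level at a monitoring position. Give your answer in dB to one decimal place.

Apply inverse-square spreading to bring every level to the receiver, then sum 10^(L/10).
exhaust stack: 82.7 − 20·log₁₀(30.3/3.6) = 82.7 − 18.50 = 64.20 dB.
packaged HVAC unit: 83.5 − 20·log₁₀(36.9/3.0) = 83.5 − 21.80 = 61.70 dB.
Σ 10^(L/10) = 4.108e+06 → L_total = 10·log₁₀(4.108e+06) = 66.14 dB.

66.1 dB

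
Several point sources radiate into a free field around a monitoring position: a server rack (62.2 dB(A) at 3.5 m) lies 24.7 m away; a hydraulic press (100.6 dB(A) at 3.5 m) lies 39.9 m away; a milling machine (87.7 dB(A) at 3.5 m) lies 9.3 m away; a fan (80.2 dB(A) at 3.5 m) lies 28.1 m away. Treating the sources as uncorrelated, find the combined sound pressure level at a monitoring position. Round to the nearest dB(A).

82 dB(A)

First find each source's level at the receiver (point-source: −20·log₁₀(r/r_ref)), then combine on an intensity basis.
server rack: 62.2 − 20·log₁₀(24.7/3.5) = 62.2 − 16.97 = 45.23 dB(A).
hydraulic press: 100.6 − 20·log₁₀(39.9/3.5) = 100.6 − 21.14 = 79.46 dB(A).
milling machine: 87.7 − 20·log₁₀(9.3/3.5) = 87.7 − 8.49 = 79.21 dB(A).
fan: 80.2 − 20·log₁₀(28.1/3.5) = 80.2 − 18.09 = 62.11 dB(A).
Σ 10^(L/10) = 1.734e+08 → L_total = 10·log₁₀(1.734e+08) = 82.39 dB(A).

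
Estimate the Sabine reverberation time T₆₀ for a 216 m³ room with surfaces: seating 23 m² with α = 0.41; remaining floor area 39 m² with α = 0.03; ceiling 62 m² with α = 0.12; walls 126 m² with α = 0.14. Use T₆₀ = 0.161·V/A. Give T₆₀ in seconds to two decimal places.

0.97 s

Summing Sᵢαᵢ: 23·0.41 + 39·0.03 + 62·0.12 + 126·0.14 = 35.68 m².
T₆₀ = 0.161 × 216 / 35.68 = 0.975 s.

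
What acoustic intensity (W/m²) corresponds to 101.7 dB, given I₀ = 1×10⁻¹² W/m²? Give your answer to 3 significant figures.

0.0148 W/m²

L = 10·log₁₀(I/I₀) ⇒ I = I₀·10^(L/10) = 10⁻¹² × 10^10.17.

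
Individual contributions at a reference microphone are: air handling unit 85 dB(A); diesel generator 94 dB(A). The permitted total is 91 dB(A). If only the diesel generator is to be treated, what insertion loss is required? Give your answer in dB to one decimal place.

4.3 dB

Everything except the diesel generator sums to 10^(85/10) = 3.162e+08 in linear terms, 85.00 dB(A).
To meet 91 dB(A) overall, the treated diesel generator may contribute at most 10^(91/10) − 3.162e+08 = 9.427e+08, i.e. 89.74 dB(A).
So the diesel generator must be reduced from 94 to 89.74 dB(A): IL = 4.26 dB.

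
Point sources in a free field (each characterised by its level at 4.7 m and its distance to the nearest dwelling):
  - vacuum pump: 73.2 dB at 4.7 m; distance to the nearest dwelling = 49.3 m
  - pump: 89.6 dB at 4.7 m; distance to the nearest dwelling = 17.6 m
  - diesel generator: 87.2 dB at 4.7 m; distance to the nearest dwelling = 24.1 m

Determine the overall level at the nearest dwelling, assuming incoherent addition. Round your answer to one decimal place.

79.3 dB

First find each source's level at the receiver (point-source: −20·log₁₀(r/r_ref)), then combine on an intensity basis.
vacuum pump: 73.2 − 20·log₁₀(49.3/4.7) = 73.2 − 20.41 = 52.79 dB.
pump: 89.6 − 20·log₁₀(17.6/4.7) = 89.6 − 11.47 = 78.13 dB.
diesel generator: 87.2 − 20·log₁₀(24.1/4.7) = 87.2 − 14.20 = 73.00 dB.
Σ 10^(L/10) = 8.519e+07 → L_total = 10·log₁₀(8.519e+07) = 79.30 dB.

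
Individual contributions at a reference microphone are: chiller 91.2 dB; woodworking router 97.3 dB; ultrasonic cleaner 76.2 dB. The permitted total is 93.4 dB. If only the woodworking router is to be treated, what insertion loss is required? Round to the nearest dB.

Fixed contribution from the other sources: Σ 10^(L/10) = 10^(91.2/10) + 10^(76.2/10) = 1.360e+09 (91.34 dB).
The limit corresponds to 10^(93.4/10) = 2.188e+09; subtracting the fixed part leaves 8.278e+08 for the woodworking router, i.e. 89.18 dB.
So the woodworking router must be reduced from 97.3 to 89.18 dB: IL = 8.12 dB.

8 dB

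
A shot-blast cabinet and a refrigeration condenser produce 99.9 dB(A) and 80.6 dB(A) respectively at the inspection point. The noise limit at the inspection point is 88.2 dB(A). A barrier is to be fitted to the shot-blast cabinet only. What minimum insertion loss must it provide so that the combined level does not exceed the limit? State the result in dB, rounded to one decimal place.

12.5 dB

Fixed contribution from the other source: Σ 10^(L/10) = 10^(80.6/10) = 1.148e+08 (80.60 dB(A)).
To meet 88.2 dB(A) overall, the treated shot-blast cabinet may contribute at most 10^(88.2/10) − 1.148e+08 = 5.459e+08, i.e. 87.37 dB(A).
So the shot-blast cabinet must be reduced from 99.9 to 87.37 dB(A): IL = 12.53 dB.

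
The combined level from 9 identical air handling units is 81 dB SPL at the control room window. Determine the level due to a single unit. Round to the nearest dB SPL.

Dividing the total intensity by 9 lowers the level by 10·log₁₀ 9 = 9.542 dB: L₁ = 81 − 9.542.

71 dB SPL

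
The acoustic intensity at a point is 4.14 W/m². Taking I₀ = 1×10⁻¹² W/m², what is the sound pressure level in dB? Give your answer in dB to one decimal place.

I/I₀ = 4.14/10⁻¹² = 4.14×10^12, and L = 10·log₁₀(I/I₀).
L = 10·(0.6170 + 12) = 126.17 dB.

126.2 dB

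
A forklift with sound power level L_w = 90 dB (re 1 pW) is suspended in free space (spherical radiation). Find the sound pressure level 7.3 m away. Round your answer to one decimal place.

The power spreads over a sphere of area 4π·r², so L_p = L_w − 10·log₁₀(4π·r²).
4π·r² = 669.7 m², 10·log₁₀ of that is 28.259 dB.
L_p = 90 − 28.259 = 61.74 dB.

61.7 dB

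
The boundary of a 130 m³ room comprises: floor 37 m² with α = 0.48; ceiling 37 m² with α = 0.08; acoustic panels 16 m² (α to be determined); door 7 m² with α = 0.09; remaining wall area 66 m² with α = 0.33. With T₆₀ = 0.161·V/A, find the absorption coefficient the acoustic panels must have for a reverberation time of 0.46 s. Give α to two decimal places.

Required total absorption A = 0.161·130/0.46 = 45.50 m².
Absorption from the other surfaces = 37·0.48 + 37·0.08 + 7·0.09 + 66·0.33 = 43.13 m², so the acoustic panels must supply 2.37 m² over 16 m².
α = 2.37/16 = 0.148.

0.15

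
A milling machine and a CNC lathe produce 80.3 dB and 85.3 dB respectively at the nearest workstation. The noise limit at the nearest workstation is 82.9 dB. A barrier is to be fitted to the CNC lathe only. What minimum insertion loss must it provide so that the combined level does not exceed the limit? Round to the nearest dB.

Fixed contribution from the other source: Σ 10^(L/10) = 10^(80.3/10) = 1.072e+08 (80.30 dB).
To meet 82.9 dB overall, the treated CNC lathe may contribute at most 10^(82.9/10) − 1.072e+08 = 8.783e+07, i.e. 79.44 dB.
So the CNC lathe must be reduced from 85.3 to 79.44 dB: IL = 5.86 dB.

6 dB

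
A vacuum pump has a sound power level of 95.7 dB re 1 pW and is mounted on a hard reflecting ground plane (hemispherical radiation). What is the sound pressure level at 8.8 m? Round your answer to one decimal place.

68.8 dB

The power spreads over a hemisphere of area 2π·r², so L_p = L_w − 10·log₁₀(2π·r²).
2π·r² = 486.6 m², 10·log₁₀ of that is 26.871 dB.
L_p = 95.7 − 26.871 = 68.83 dB.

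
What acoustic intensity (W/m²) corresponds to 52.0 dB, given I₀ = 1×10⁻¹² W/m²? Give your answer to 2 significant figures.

1.6e-07 W/m²

I/I₀ = 10^(52.0/10) = 1.585e+05, so I = 1.585e+05 × 10⁻¹² W/m².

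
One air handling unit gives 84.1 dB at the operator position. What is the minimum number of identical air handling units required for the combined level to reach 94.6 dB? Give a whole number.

The shortfall is 94.6 − 84.1 = 10.5 dB, and N units add 10·log₁₀ N, so need 10·log₁₀ N ≥ 10.5.
N ≥ 10^(10.5/10) = 11.220, so N = 12.

12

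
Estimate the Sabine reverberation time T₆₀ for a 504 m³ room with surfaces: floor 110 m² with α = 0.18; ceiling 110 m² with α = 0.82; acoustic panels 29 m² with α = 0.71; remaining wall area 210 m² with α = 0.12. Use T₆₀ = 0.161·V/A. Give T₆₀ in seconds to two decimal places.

Total absorption A = 110·0.18 + 110·0.82 + 29·0.71 + 210·0.12 = 155.79 m² sabins.
T₆₀ = 0.161 × 504 / 155.79 = 0.521 s.

0.52 s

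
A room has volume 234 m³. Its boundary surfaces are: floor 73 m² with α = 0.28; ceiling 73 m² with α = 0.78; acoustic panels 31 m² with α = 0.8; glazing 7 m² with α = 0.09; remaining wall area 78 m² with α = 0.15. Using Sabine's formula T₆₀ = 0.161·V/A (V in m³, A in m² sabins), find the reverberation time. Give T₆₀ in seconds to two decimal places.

A = Σ Sᵢαᵢ = 73·0.28 + 73·0.78 + 31·0.8 + 7·0.09 + 78·0.15 = 114.51 m².
T₆₀ = 0.161 × 234 / 114.51 = 0.329 s.

0.33 s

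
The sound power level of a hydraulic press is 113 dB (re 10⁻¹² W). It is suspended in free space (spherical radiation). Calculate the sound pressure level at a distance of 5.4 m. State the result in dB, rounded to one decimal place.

L_p = L_w − 10·log₁₀(4π·r²) with r = 5.4 m.
4π·r² = 366.4 m², 10·log₁₀ of that is 25.640 dB.
L_p = 113 − 25.640 = 87.36 dB.

87.4 dB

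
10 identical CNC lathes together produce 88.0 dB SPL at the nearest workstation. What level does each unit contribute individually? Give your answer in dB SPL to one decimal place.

Dividing the total intensity by 10 lowers the level by 10·log₁₀ 10 = 10.000 dB: L₁ = 88.0 − 10.000.

78.0 dB SPL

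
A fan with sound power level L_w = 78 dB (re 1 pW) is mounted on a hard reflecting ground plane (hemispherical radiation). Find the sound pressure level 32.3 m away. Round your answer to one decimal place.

L_p = L_w − 10·log₁₀(2π·r²) with r = 32.3 m.
2π·r² = 6555 m², 10·log₁₀ of that is 38.166 dB.
L_p = 78 − 38.166 = 39.83 dB.

39.8 dB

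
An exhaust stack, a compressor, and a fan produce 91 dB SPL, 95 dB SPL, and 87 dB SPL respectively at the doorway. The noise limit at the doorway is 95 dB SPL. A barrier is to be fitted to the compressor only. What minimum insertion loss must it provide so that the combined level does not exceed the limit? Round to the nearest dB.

4 dB

The untreated sources together contribute 10^(91/10) + 10^(87/10) = 1.760e+09, i.e. 92.46 dB SPL.
To meet 95 dB SPL overall, the treated compressor may contribute at most 10^(95/10) − 1.760e+09 = 1.402e+09, i.e. 91.47 dB SPL.
Required insertion loss = 95 − 91.47 = 3.53 dB.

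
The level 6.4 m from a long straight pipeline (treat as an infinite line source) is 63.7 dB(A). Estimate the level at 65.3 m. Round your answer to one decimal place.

53.6 dB(A)

Cylindrical spreading from a line source gives a 10·log₁₀(r₂/r₁) drop.
L₂ = 63.7 − 10·log₁₀(65.3/6.4) = 63.7 − 10.087 = 53.61 dB(A).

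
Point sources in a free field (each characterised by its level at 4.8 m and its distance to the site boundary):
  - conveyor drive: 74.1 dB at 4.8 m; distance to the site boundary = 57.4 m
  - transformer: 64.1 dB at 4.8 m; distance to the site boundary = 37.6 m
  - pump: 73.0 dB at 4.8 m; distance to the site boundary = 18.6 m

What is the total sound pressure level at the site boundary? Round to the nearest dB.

62 dB

Propagate each source to the receiver with L = L_ref − 20·log₁₀(r/r_ref), then add intensities.
conveyor drive: 74.1 − 20·log₁₀(57.4/4.8) = 74.1 − 21.55 = 52.55 dB.
transformer: 64.1 − 20·log₁₀(37.6/4.8) = 64.1 − 17.88 = 46.22 dB.
pump: 73.0 − 20·log₁₀(18.6/4.8) = 73.0 − 11.77 = 61.23 dB.
Σ 10^(L/10) = 1.550e+06 → L_total = 10·log₁₀(1.550e+06) = 61.90 dB.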